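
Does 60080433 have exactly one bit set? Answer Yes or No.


0b11100101001100000100110001. Multiple bits set => No

No


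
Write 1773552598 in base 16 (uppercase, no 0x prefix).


1773552598 = 69B643D6 hex

69B643D6


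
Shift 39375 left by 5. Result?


0b1001100111001111 << 5 = 0b100110011100111100000 = 1260000

1260000


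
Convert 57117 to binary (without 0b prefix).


57117 = 1101111100011101 in binary

1101111100011101


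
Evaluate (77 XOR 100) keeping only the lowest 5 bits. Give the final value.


Step 1: 77 ^ 100 = 41
Step 2: 41 & 31 = 9

9


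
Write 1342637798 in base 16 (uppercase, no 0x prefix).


1342637798 = 500706E6 hex

500706E6


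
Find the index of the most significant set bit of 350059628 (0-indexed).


0b10100110111010111110001101100. Highest set bit at position 28

28


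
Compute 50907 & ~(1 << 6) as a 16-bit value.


50907 & ~(1 << 6) = 50843

50843


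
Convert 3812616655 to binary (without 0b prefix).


3812616655 = 11100011001111111110100111001111 in binary

11100011001111111110100111001111


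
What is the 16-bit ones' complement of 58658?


58658 ^ 65535 = 6877

6877


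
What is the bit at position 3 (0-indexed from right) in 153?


0b10011001, position 3 = 1

1


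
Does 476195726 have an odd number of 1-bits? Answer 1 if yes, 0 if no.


0b11100011000100010101110001110 has 14 ones => parity 0

0


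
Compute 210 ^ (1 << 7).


210 ^ (1 << 7) = 210 ^ 128 = 82

82


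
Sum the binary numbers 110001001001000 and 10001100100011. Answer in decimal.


110001001001000 + 10001100100011 = 1000010101101011 = 34155

34155


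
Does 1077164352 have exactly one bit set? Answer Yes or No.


0b1000000001101000011100101000000. Multiple bits set => No

No


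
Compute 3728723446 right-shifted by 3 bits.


0b11011110001111111100110111110110 >> 3 = 0b11011110001111111100110111110 = 466090430

466090430


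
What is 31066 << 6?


0b111100101011010 << 6 = 0b111100101011010000000 = 1988224

1988224


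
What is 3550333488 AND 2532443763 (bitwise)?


0b11010011100111011100101000110000 & 0b10010110111100100000011001110011 = 0b10010010100100000000001000110000 = 2458911280

2458911280


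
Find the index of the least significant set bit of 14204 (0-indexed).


0b11011101111100. Lowest set bit at position 2

2


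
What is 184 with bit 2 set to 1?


184 | (1 << 2) = 184 | 4 = 188

188


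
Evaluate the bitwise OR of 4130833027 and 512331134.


0b11110110001101111000001010000011 | 0b11110100010011000110101111110 = 0b11111110101111111000111111111111 = 4273967103

4273967103


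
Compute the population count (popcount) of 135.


0b10000111 has 4 set bits

4


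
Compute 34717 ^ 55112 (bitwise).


0b1000011110011101 ^ 0b1101011101001000 = 0b101000011010101 = 20693

20693


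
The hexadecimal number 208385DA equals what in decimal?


208385DA hex = 545490394 decimal

545490394


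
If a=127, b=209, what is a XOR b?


127 ^ 209 = 174

174


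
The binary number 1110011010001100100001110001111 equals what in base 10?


1110011010001100100001110001111 in decimal = 1933984655

1933984655


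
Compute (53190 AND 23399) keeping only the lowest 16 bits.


Step 1: 53190 & 23399 = 19270
Step 2: 19270 & 65535 = 19270

19270


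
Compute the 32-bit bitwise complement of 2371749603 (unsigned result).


~0b10001101010111100000011011100011 = 0b1110010101000011111100100011100 = 1923217692 (32-bit unsigned)

1923217692


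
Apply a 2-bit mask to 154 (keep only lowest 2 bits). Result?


154 & 3 = 2

2


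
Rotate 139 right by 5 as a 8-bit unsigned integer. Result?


Rotate 0b10001011 right by 5 (8-bit) = 0b1011100 = 92

92


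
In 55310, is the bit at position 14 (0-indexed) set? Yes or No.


0b1101100000001110, bit 14 = 1. Yes

Yes


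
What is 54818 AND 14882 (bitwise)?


0b1101011000100010 & 0b11101000100010 = 0b1001000100010 = 4642

4642


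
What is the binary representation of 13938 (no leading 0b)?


13938 = 11011001110010 in binary

11011001110010


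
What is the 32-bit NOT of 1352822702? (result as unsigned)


~0b1010000101000100110111110101110 = 0b10101111010111011001000001010001 = 2942144593 (32-bit unsigned)

2942144593


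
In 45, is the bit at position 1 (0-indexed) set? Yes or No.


0b101101, bit 1 = 0. No

No


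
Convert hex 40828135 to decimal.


40828135 hex = 1082294581 decimal

1082294581


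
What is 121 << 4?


0b1111001 << 4 = 0b11110010000 = 1936

1936


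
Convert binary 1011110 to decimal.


1011110 in decimal = 94

94


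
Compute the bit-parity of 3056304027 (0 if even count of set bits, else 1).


0b10110110001010110111111110011011 has 21 ones => parity 1

1


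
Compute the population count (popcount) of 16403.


0b100000000010011 has 4 set bits

4


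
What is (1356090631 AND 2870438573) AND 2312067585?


Step 1: 1356090631 & 2870438573 = 1329157
Step 2: 1329157 & 2312067585 = 280577

280577


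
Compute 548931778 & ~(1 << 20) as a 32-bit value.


548931778 & ~(1 << 20) = 547883202

547883202


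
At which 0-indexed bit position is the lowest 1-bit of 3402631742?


0b11001010110100000000101000111110. Lowest set bit at position 1

1


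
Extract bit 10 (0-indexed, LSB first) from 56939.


0b1101111001101011, position 10 = 1

1


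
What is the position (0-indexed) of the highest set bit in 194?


0b11000010. Highest set bit at position 7

7


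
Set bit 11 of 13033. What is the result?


13033 | (1 << 11) = 13033 | 2048 = 15081

15081


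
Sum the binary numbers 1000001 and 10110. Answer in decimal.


1000001 + 10110 = 1010111 = 87

87


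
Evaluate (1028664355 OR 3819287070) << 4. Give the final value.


Step 1: 1028664355 | 3819287070 = 4294295103
Step 2: 4294295103 << 4 = 68708721648

68708721648


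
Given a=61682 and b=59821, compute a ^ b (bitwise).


61682 ^ 59821 = 6495

6495


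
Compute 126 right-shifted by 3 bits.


0b1111110 >> 3 = 0b1111 = 15

15


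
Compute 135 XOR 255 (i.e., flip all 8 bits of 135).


135 ^ 255 = 120

120


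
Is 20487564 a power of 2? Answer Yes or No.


0b1001110001001110110001100. Multiple bits set => No

No


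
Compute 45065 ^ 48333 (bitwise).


0b1011000000001001 ^ 0b1011110011001101 = 0b110011000100 = 3268

3268


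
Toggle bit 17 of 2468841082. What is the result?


2468841082 ^ (1 << 17) = 2468841082 ^ 131072 = 2468710010

2468710010


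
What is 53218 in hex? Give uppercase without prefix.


53218 = CFE2 hex

CFE2


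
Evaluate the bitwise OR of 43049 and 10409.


0b1010100000101001 | 0b10100010101001 = 0b1010100010101001 = 43177

43177


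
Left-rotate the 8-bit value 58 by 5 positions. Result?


Rotate 0b111010 left by 5 (8-bit) = 0b1000111 = 71

71


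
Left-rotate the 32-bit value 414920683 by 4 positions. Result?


Rotate 0b11000101110110010111111101011 left by 4 (32-bit) = 0b10001011101100101111111010110001 = 2343763633

2343763633


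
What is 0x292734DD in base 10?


292734DD hex = 690435293 decimal

690435293


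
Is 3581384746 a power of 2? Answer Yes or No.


0b11010101011101111001100000101010. Multiple bits set => No

No


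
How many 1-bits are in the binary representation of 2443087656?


0b10010001100111101000111100101000 has 15 set bits

15


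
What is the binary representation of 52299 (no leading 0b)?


52299 = 1100110001001011 in binary

1100110001001011


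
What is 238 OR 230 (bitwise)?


0b11101110 | 0b11100110 = 0b11101110 = 238

238


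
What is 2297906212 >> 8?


0b10001000111101110100010000100100 >> 8 = 0b100010001111011101000100 = 8976196

8976196


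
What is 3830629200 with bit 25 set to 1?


3830629200 | (1 << 25) = 3830629200 | 33554432 = 3864183632

3864183632


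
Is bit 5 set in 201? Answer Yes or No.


0b11001001, bit 5 = 0. No

No


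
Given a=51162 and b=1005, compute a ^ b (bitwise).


51162 ^ 1005 = 50231

50231


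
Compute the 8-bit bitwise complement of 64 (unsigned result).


~0b1000000 = 0b10111111 = 191 (8-bit unsigned)

191


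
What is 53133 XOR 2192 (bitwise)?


0b1100111110001101 ^ 0b100010010000 = 0b1100011100011101 = 50973

50973


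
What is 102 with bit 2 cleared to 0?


102 & ~(1 << 2) = 98

98


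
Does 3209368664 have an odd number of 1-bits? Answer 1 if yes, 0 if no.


0b10111111010010110001010001011000 has 16 ones => parity 0

0


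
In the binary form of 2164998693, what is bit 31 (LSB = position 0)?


0b10000001000010110100001000100101, position 31 = 1

1


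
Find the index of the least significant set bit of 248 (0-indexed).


0b11111000. Lowest set bit at position 3

3


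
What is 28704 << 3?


0b111000000100000 << 3 = 0b111000000100000000 = 229632

229632


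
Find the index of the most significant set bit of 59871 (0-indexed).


0b1110100111011111. Highest set bit at position 15

15


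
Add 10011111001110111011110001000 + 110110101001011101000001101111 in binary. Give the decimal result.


10011111001110111011110001000 + 110110101001011101000001101111 = 1001010100011010100011111110111 = 1250772983

1250772983


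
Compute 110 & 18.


0b1101110 & 0b10010 = 0b10 = 2

2


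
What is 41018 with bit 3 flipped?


41018 ^ (1 << 3) = 41018 ^ 8 = 41010

41010


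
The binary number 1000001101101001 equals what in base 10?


1000001101101001 in decimal = 33641

33641


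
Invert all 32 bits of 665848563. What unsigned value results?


665848563 ^ 4294967295 = 3629118732

3629118732


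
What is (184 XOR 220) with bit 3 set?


Step 1: 184 ^ 220 = 100
Step 2: 100 | (1 << 3) = 100 | 8 = 108

108


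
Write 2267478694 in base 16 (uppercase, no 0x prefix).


2267478694 = 8726FAA6 hex

8726FAA6


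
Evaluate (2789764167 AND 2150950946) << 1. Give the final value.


Step 1: 2789764167 & 2150950946 = 2147510274
Step 2: 2147510274 << 1 = 4295020548

4295020548


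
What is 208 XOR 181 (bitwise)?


0b11010000 ^ 0b10110101 = 0b1100101 = 101

101


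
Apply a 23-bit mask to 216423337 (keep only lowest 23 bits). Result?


216423337 & 8388607 = 6708137

6708137


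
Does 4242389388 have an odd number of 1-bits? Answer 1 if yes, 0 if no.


0b11111100110111011011100110001100 has 20 ones => parity 0

0


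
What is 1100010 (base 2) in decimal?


1100010 in decimal = 98

98


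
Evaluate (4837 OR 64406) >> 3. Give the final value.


Step 1: 4837 | 64406 = 64503
Step 2: 64503 >> 3 = 8062

8062


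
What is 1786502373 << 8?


0b1101010011110111101110011100101 << 8 = 0b110101001111011110111001110010100000000 = 457344607488

457344607488


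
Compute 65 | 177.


0b1000001 | 0b10110001 = 0b11110001 = 241

241


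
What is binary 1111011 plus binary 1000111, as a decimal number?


1111011 + 1000111 = 11000010 = 194

194


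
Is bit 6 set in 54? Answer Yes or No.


0b110110, bit 6 = 0. No

No


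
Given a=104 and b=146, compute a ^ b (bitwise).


104 ^ 146 = 250

250


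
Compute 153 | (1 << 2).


153 | (1 << 2) = 153 | 4 = 157

157


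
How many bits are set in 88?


0b1011000 has 3 set bits

3


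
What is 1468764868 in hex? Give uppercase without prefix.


1468764868 = 578B92C4 hex

578B92C4


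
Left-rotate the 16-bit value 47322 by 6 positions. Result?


Rotate 0b1011100011011010 left by 6 (16-bit) = 0b11011010101110 = 13998

13998


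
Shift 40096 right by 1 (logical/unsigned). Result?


0b1001110010100000 >> 1 = 0b100111001010000 = 20048

20048


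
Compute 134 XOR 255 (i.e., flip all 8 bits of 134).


134 ^ 255 = 121

121


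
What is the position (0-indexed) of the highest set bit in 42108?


0b1010010001111100. Highest set bit at position 15

15


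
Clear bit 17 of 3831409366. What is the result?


3831409366 & ~(1 << 17) = 3831278294

3831278294


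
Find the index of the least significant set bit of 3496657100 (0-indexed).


0b11010000011010101100000011001100. Lowest set bit at position 2

2


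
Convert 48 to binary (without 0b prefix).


48 = 110000 in binary

110000


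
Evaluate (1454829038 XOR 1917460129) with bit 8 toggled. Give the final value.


Step 1: 1454829038 ^ 1917460129 = 620557135
Step 2: 620557135 ^ (1 << 8) = 620557135 ^ 256 = 620556879

620556879


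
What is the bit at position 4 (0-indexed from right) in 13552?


0b11010011110000, position 4 = 1

1


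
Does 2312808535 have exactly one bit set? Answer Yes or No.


0b10001001110110101010100001010111. Multiple bits set => No

No


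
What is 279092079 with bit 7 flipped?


279092079 ^ (1 << 7) = 279092079 ^ 128 = 279092207

279092207


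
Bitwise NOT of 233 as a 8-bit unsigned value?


~0b11101001 = 0b10110 = 22 (8-bit unsigned)

22


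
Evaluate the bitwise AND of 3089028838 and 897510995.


0b10111000000111101101011011100110 & 0b110101011111101110111001010011 = 0b110000000111101100011001000010 = 807323202

807323202


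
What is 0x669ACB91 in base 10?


669ACB91 hex = 1721420689 decimal

1721420689


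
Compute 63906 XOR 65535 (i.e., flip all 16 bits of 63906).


63906 ^ 65535 = 1629

1629


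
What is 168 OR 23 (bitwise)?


0b10101000 | 0b10111 = 0b10111111 = 191

191


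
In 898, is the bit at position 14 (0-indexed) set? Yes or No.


0b1110000010, bit 14 = 0. No

No


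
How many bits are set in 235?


0b11101011 has 6 set bits

6


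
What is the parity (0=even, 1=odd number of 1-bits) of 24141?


0b101111001001101 has 9 ones => parity 1

1


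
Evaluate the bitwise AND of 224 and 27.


0b11100000 & 0b11011 = 0b0 = 0

0


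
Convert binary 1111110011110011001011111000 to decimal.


1111110011110011001011111000 in decimal = 265237240

265237240


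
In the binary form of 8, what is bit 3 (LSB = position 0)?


0b1000, position 3 = 1

1


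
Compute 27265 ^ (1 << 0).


27265 ^ (1 << 0) = 27265 ^ 1 = 27264

27264


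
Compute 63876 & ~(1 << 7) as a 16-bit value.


63876 & ~(1 << 7) = 63748

63748


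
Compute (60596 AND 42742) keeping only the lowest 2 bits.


Step 1: 60596 & 42742 = 42164
Step 2: 42164 & 3 = 0

0


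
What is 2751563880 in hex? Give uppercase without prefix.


2751563880 = A4018868 hex

A4018868


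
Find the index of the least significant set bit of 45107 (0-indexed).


0b1011000000110011. Lowest set bit at position 0

0


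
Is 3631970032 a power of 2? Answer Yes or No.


0b11011000011110110111011011110000. Multiple bits set => No

No


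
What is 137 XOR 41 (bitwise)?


0b10001001 ^ 0b101001 = 0b10100000 = 160

160


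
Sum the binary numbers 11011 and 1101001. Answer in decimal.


11011 + 1101001 = 10000100 = 132

132


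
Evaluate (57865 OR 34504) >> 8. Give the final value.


Step 1: 57865 | 34504 = 59081
Step 2: 59081 >> 8 = 230

230


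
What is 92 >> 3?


0b1011100 >> 3 = 0b1011 = 11

11


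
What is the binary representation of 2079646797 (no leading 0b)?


2079646797 = 1111011111101001110010001001101 in binary

1111011111101001110010001001101


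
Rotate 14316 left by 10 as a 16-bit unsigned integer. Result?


Rotate 0b11011111101100 left by 10 (16-bit) = 0b1011000011011111 = 45279

45279


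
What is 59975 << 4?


0b1110101001000111 << 4 = 0b11101010010001110000 = 959600

959600


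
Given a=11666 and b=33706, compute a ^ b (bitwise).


11666 ^ 33706 = 44600

44600


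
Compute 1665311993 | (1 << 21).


1665311993 | (1 << 21) = 1665311993 | 2097152 = 1667409145

1667409145


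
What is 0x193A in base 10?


193A hex = 6458 decimal

6458


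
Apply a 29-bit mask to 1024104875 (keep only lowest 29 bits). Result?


1024104875 & 536870911 = 487233963

487233963


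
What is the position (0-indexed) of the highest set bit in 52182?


0b1100101111010110. Highest set bit at position 15

15


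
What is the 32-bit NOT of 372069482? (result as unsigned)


~0b10110001011010101010001101010 = 0b11101001110100101010101110010101 = 3922897813 (32-bit unsigned)

3922897813


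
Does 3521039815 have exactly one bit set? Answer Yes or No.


0b11010001110111101100110111000111. Multiple bits set => No

No


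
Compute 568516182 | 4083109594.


0b100001111000101101111001010110 | 0b11110011010111110100111011011010 = 0b11110011111111111101111011011110 = 4093632222

4093632222


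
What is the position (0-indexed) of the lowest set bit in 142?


0b10001110. Lowest set bit at position 1

1


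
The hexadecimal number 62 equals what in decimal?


62 hex = 98 decimal

98


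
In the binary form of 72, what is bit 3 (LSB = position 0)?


0b1001000, position 3 = 1

1


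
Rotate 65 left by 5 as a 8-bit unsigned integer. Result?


Rotate 0b1000001 left by 5 (8-bit) = 0b101000 = 40

40


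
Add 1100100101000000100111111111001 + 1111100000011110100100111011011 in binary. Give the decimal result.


1100100101000000100111111111001 + 1111100000011110100100111011011 = 11100000101011111001100111010100 = 3769604564

3769604564


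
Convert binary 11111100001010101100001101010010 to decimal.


11111100001010101100001101010010 in decimal = 4230660946

4230660946


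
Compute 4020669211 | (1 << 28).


4020669211 | (1 << 28) = 4020669211 | 268435456 = 4289104667

4289104667


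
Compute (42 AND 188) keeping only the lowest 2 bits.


Step 1: 42 & 188 = 40
Step 2: 40 & 3 = 0

0


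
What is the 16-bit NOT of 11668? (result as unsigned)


~0b10110110010100 = 0b1101001001101011 = 53867 (16-bit unsigned)

53867


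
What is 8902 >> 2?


0b10001011000110 >> 2 = 0b100010110001 = 2225

2225


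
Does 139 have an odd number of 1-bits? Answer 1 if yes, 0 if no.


0b10001011 has 4 ones => parity 0

0


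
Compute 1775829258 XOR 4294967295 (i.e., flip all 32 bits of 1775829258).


1775829258 ^ 4294967295 = 2519138037

2519138037


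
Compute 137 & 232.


0b10001001 & 0b11101000 = 0b10001000 = 136

136


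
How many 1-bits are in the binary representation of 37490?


0b1001001001110010 has 7 set bits

7


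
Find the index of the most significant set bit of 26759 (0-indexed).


0b110100010000111. Highest set bit at position 14

14


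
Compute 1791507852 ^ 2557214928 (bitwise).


0b1101010110010000011110110001100 ^ 0b10011000011011000000000011010000 = 0b11110010101001000011110101011100 = 4070849884

4070849884


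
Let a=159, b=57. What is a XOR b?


159 ^ 57 = 166

166


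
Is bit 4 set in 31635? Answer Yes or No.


0b111101110010011, bit 4 = 1. Yes

Yes


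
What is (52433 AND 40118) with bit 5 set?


Step 1: 52433 & 40118 = 35984
Step 2: 35984 | (1 << 5) = 35984 | 32 = 36016

36016


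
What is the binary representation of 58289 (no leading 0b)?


58289 = 1110001110110001 in binary

1110001110110001


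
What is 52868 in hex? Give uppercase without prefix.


52868 = CE84 hex

CE84


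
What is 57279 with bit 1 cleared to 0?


57279 & ~(1 << 1) = 57277

57277


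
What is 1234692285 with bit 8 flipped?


1234692285 ^ (1 << 8) = 1234692285 ^ 256 = 1234692541

1234692541


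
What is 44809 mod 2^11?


44809 & 2047 = 1801

1801


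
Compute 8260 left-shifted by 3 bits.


0b10000001000100 << 3 = 0b10000001000100000 = 66080

66080


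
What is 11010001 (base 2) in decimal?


11010001 in decimal = 209

209


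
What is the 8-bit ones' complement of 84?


84 ^ 255 = 171

171


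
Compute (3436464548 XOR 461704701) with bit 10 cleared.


Step 1: 3436464548 ^ 461704701 = 3612427353
Step 2: 3612427353 & ~(1 << 10) = 3612426329

3612426329


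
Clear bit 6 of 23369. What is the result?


23369 & ~(1 << 6) = 23305

23305


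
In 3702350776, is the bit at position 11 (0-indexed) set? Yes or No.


0b11011100101011010110001110111000, bit 11 = 0. No

No


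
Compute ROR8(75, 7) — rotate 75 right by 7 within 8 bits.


Rotate 0b1001011 right by 7 (8-bit) = 0b10010110 = 150

150


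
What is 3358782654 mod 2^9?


3358782654 & 511 = 190

190


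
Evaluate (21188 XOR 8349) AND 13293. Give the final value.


Step 1: 21188 ^ 8349 = 29273
Step 2: 29273 & 13293 = 12873

12873


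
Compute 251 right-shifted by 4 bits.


0b11111011 >> 4 = 0b1111 = 15

15


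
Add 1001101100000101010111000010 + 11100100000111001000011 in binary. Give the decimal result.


1001101100000101010111000010 + 11100100000111001000011 = 1010001000100110010000000101 = 170025989

170025989


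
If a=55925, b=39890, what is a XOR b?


55925 ^ 39890 = 16807

16807


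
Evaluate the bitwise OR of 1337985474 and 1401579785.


0b1001111110000000000100111000010 | 0b1010011100010100110100100001001 = 0b1011111110010100110100111001011 = 1607100875

1607100875


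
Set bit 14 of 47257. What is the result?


47257 | (1 << 14) = 47257 | 16384 = 63641

63641


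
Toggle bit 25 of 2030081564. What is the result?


2030081564 ^ (1 << 25) = 2030081564 ^ 33554432 = 2063635996

2063635996


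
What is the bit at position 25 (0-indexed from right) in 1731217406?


0b1100111001100000100011111111110, position 25 = 1

1


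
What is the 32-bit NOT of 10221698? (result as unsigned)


~0b100110111111100010000010 = 0b11111111011001000000011101111101 = 4284745597 (32-bit unsigned)

4284745597


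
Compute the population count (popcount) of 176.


0b10110000 has 3 set bits

3


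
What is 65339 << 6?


0b1111111100111011 << 6 = 0b1111111100111011000000 = 4181696

4181696


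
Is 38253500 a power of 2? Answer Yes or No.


0b10010001111011001110111100. Multiple bits set => No

No


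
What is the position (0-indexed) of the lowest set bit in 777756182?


0b101110010110111001111000010110. Lowest set bit at position 1

1


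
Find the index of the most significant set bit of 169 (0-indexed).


0b10101001. Highest set bit at position 7

7


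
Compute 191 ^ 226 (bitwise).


0b10111111 ^ 0b11100010 = 0b1011101 = 93

93


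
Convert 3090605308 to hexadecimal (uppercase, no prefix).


3090605308 = B836E4FC hex

B836E4FC


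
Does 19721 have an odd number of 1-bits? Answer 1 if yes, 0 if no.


0b100110100001001 has 6 ones => parity 0

0


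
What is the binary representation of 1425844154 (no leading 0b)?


1425844154 = 1010100111111001010011110111010 in binary

1010100111111001010011110111010


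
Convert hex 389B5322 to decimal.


389B5322 hex = 949703458 decimal

949703458


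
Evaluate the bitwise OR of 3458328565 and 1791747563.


0b11001110001000011110011111110101 | 0b1101010110010111110010111101011 = 0b11101110111010111110011111111111 = 4008437759

4008437759


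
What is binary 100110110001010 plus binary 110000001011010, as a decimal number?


100110110001010 + 110000001011010 = 1010110111100100 = 44516

44516


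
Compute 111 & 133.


0b1101111 & 0b10000101 = 0b101 = 5

5


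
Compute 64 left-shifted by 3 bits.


0b1000000 << 3 = 0b1000000000 = 512

512


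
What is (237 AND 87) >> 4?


Step 1: 237 & 87 = 69
Step 2: 69 >> 4 = 4

4


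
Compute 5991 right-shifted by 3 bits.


0b1011101100111 >> 3 = 0b1011101100 = 748

748


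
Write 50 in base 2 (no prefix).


50 = 110010 in binary

110010


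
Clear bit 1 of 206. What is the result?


206 & ~(1 << 1) = 204

204


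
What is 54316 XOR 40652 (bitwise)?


0b1101010000101100 ^ 0b1001111011001100 = 0b100101011100000 = 19168

19168


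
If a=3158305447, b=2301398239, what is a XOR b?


3158305447 ^ 2301398239 = 890463864

890463864


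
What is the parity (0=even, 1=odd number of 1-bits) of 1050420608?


0b111110100111000010010110000000 has 13 ones => parity 1

1


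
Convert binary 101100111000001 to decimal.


101100111000001 in decimal = 22977

22977


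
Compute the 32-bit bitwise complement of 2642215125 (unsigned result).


~0b10011101011111010000000011010101 = 0b1100010100000101111111100101010 = 1652752170 (32-bit unsigned)

1652752170


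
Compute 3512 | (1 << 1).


3512 | (1 << 1) = 3512 | 2 = 3514

3514


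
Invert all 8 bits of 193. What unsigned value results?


193 ^ 255 = 62

62


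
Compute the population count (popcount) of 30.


0b11110 has 4 set bits

4


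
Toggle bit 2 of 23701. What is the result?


23701 ^ (1 << 2) = 23701 ^ 4 = 23697

23697


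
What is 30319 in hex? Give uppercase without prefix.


30319 = 766F hex

766F


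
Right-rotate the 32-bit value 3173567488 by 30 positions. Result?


Rotate 0b10111101001010001100110000000000 right by 30 (32-bit) = 0b11110100101000110011000000000010 = 4104335362

4104335362


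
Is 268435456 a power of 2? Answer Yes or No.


0b10000000000000000000000000000. Only one bit set => Yes

Yes


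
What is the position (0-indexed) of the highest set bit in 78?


0b1001110. Highest set bit at position 6

6


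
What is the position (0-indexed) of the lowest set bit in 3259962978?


0b11000010010011110001011001100010. Lowest set bit at position 1

1


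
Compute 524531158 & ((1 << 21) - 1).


524531158 & 2097151 = 243158

243158


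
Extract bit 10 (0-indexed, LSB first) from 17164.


0b100001100001100, position 10 = 0

0


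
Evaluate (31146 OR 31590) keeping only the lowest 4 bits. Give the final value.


Step 1: 31146 | 31590 = 31726
Step 2: 31726 & 15 = 14

14


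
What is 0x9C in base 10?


9C hex = 156 decimal

156


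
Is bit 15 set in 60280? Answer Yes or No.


0b1110101101111000, bit 15 = 1. Yes

Yes


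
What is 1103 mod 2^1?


1103 & 1 = 1

1


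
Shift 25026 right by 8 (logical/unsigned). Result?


0b110000111000010 >> 8 = 0b1100001 = 97

97


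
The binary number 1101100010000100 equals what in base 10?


1101100010000100 in decimal = 55428

55428


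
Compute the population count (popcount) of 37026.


0b1001000010100010 has 5 set bits

5


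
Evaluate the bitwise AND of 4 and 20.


0b100 & 0b10100 = 0b100 = 4

4


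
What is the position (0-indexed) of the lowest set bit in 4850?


0b1001011110010. Lowest set bit at position 1

1


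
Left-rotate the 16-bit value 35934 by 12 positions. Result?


Rotate 0b1000110001011110 left by 12 (16-bit) = 0b1110100011000101 = 59589

59589


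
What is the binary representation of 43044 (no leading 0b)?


43044 = 1010100000100100 in binary

1010100000100100


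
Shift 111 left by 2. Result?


0b1101111 << 2 = 0b110111100 = 444

444


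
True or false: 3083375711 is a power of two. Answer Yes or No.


0b10110111110010001001010001011111. Multiple bits set => No

No


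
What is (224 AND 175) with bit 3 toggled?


Step 1: 224 & 175 = 160
Step 2: 160 ^ (1 << 3) = 160 ^ 8 = 168

168


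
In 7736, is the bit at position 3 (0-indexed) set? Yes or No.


0b1111000111000, bit 3 = 1. Yes

Yes


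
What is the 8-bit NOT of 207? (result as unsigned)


~0b11001111 = 0b110000 = 48 (8-bit unsigned)

48


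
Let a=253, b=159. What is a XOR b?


253 ^ 159 = 98

98


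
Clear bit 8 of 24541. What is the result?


24541 & ~(1 << 8) = 24285

24285


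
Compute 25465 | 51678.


0b110001101111001 | 0b1100100111011110 = 0b1110101111111111 = 60415

60415


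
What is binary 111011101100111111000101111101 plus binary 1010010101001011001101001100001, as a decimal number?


111011101100111111000101111101 + 1010010101001011001101001100001 = 10001110010110011000101111011110 = 2388233182

2388233182


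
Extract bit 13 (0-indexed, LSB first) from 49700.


0b1100001000100100, position 13 = 0

0


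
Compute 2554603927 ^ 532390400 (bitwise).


0b10011000010001000010100110010111 ^ 0b11111101110111010001000000000 = 0b10000111111111111000101110010111 = 2281671575

2281671575


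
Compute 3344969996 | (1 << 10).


3344969996 | (1 << 10) = 3344969996 | 1024 = 3344971020

3344971020


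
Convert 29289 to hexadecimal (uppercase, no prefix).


29289 = 7269 hex

7269


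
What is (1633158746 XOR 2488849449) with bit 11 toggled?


Step 1: 1633158746 ^ 2488849449 = 4110471795
Step 2: 4110471795 ^ (1 << 11) = 4110471795 ^ 2048 = 4110473843

4110473843


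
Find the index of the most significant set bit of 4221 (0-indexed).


0b1000001111101. Highest set bit at position 12

12


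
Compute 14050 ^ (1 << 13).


14050 ^ (1 << 13) = 14050 ^ 8192 = 5858

5858


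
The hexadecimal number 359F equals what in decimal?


359F hex = 13727 decimal

13727


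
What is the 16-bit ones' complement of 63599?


63599 ^ 65535 = 1936

1936


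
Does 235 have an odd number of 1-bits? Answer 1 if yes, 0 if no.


0b11101011 has 6 ones => parity 0

0


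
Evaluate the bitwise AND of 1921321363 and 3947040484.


0b1110010100001010000100110010011 & 0b11101011010000110000111011100100 = 0b1100010000000010000100010000000 = 1644234880

1644234880


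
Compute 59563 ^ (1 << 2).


59563 ^ (1 << 2) = 59563 ^ 4 = 59567

59567


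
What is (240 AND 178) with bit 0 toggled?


Step 1: 240 & 178 = 176
Step 2: 176 ^ (1 << 0) = 176 ^ 1 = 177

177


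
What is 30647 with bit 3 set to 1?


30647 | (1 << 3) = 30647 | 8 = 30655

30655


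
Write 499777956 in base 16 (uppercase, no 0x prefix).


499777956 = 1DCA01A4 hex

1DCA01A4


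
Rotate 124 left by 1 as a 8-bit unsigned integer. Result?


Rotate 0b1111100 left by 1 (8-bit) = 0b11111000 = 248

248


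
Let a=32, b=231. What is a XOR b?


32 ^ 231 = 199

199


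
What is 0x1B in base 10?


1B hex = 27 decimal

27


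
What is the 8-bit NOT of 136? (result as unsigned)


~0b10001000 = 0b1110111 = 119 (8-bit unsigned)

119


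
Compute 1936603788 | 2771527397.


0b1110011011011100011101010001100 | 0b10100101001100100010011011100101 = 0b11110111011111100011111011101101 = 4152245997

4152245997


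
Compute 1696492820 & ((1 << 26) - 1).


1696492820 & 67108863 = 18771220

18771220


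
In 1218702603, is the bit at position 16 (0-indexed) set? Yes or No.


0b1001000101000111110110100001011, bit 16 = 1. Yes

Yes


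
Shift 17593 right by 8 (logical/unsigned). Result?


0b100010010111001 >> 8 = 0b1000100 = 68

68


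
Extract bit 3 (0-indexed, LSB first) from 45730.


0b1011001010100010, position 3 = 0

0


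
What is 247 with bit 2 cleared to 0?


247 & ~(1 << 2) = 243

243


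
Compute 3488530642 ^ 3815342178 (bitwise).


0b11001111111011101100000011010010 ^ 0b11100011011010011000000001100010 = 0b101100100001110100000010110000 = 747061424

747061424


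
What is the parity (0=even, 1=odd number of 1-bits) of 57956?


0b1110001001100100 has 7 ones => parity 1

1


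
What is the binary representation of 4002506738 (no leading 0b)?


4002506738 = 11101110100100010110011111110010 in binary

11101110100100010110011111110010


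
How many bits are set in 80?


0b1010000 has 2 set bits

2


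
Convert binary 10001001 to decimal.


10001001 in decimal = 137

137


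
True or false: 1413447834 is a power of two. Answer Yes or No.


0b1010100001111111000000010011010. Multiple bits set => No

No


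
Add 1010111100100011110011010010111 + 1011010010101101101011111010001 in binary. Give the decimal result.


1010111100100011110011010010111 + 1011010010101101101011111010001 = 10110001111010001011111001101000 = 2984820328

2984820328


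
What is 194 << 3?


0b11000010 << 3 = 0b11000010000 = 1552

1552


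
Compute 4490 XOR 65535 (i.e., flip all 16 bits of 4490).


4490 ^ 65535 = 61045

61045


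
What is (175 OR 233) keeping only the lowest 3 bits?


Step 1: 175 | 233 = 239
Step 2: 239 & 7 = 7

7


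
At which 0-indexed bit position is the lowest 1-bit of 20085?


0b100111001110101. Lowest set bit at position 0

0


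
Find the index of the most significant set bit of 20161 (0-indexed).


0b100111011000001. Highest set bit at position 14

14


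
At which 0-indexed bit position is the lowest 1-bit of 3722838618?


0b11011101111001100000001001011010. Lowest set bit at position 1

1


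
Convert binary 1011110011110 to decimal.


1011110011110 in decimal = 6046

6046


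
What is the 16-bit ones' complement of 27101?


27101 ^ 65535 = 38434

38434


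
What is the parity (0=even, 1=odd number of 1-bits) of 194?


0b11000010 has 3 ones => parity 1

1


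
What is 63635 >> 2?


0b1111100010010011 >> 2 = 0b11111000100100 = 15908

15908


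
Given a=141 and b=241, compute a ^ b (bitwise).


141 ^ 241 = 124

124


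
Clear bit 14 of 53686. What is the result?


53686 & ~(1 << 14) = 37302

37302


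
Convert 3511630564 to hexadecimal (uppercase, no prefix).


3511630564 = D14F3AE4 hex

D14F3AE4


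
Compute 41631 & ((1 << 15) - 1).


41631 & 32767 = 8863

8863


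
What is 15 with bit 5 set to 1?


15 | (1 << 5) = 15 | 32 = 47

47


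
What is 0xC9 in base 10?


C9 hex = 201 decimal

201


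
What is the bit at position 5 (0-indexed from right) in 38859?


0b1001011111001011, position 5 = 0

0


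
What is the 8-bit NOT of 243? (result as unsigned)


~0b11110011 = 0b1100 = 12 (8-bit unsigned)

12


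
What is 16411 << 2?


0b100000000011011 << 2 = 0b10000000001101100 = 65644

65644


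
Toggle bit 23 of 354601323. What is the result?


354601323 ^ (1 << 23) = 354601323 ^ 8388608 = 362989931

362989931


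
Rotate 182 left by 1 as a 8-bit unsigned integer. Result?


Rotate 0b10110110 left by 1 (8-bit) = 0b1101101 = 109

109


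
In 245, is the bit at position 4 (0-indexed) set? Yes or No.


0b11110101, bit 4 = 1. Yes

Yes


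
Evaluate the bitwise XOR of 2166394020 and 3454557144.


0b10000001001000001000110010100100 ^ 0b11001101111010000101101111011000 = 0b1001100110010001101011101111100 = 1288230780

1288230780


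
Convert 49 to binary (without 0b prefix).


49 = 110001 in binary

110001


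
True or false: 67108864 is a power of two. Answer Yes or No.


0b100000000000000000000000000. Only one bit set => Yes

Yes


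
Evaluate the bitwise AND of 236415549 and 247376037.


0b1110000101110110101000111101 & 0b1110101111101010100010100101 = 0b1110000101100010100000100101 = 236333093

236333093


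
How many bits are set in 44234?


0b1010110011001010 has 8 set bits

8


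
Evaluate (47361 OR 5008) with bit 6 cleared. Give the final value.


Step 1: 47361 | 5008 = 48017
Step 2: 48017 & ~(1 << 6) = 48017

48017


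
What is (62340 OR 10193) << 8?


Step 1: 62340 | 10193 = 63445
Step 2: 63445 << 8 = 16241920

16241920


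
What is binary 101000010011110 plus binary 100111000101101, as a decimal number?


101000010011110 + 100111000101101 = 1001111011001011 = 40651

40651


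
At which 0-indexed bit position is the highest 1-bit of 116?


0b1110100. Highest set bit at position 6

6


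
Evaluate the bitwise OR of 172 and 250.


0b10101100 | 0b11111010 = 0b11111110 = 254

254


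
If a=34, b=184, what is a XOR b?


34 ^ 184 = 154

154


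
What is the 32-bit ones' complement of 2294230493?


2294230493 ^ 4294967295 = 2000736802

2000736802


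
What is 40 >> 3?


0b101000 >> 3 = 0b101 = 5

5


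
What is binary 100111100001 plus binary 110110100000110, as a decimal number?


100111100001 + 110110100000110 = 111011011100111 = 30439

30439


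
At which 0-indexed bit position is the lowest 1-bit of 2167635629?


0b10000001001100110111111010101101. Lowest set bit at position 0

0


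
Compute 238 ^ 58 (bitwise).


0b11101110 ^ 0b111010 = 0b11010100 = 212

212


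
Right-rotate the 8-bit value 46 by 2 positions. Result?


Rotate 0b101110 right by 2 (8-bit) = 0b10001011 = 139

139


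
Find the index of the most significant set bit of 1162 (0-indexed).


0b10010001010. Highest set bit at position 10

10


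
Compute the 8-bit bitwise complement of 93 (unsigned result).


~0b1011101 = 0b10100010 = 162 (8-bit unsigned)

162


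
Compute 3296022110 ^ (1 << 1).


3296022110 ^ (1 << 1) = 3296022110 ^ 2 = 3296022108

3296022108


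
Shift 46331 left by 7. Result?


0b1011010011111011 << 7 = 0b10110100111110110000000 = 5930368

5930368


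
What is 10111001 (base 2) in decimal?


10111001 in decimal = 185

185


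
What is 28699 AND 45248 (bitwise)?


0b111000000011011 & 0b1011000011000000 = 0b11000000000000 = 12288

12288


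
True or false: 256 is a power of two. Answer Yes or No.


0b100000000. Only one bit set => Yes

Yes


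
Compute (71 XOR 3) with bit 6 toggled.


Step 1: 71 ^ 3 = 68
Step 2: 68 ^ (1 << 6) = 68 ^ 64 = 4

4


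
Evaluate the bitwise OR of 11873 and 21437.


0b10111001100001 | 0b101001110111101 = 0b111111111111101 = 32765

32765


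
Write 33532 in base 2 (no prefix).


33532 = 1000001011111100 in binary

1000001011111100


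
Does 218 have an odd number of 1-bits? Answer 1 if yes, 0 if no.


0b11011010 has 5 ones => parity 1

1


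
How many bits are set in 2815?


0b101011111111 has 10 set bits

10


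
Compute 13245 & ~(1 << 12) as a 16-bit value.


13245 & ~(1 << 12) = 9149

9149


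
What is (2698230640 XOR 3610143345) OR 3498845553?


Step 1: 2698230640 ^ 3610143345 = 2013122817
Step 2: 2013122817 | 3498845553 = 4160615793

4160615793


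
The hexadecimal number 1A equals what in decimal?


1A hex = 26 decimal

26


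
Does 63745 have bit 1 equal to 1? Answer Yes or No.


0b1111100100000001, bit 1 = 0. No

No


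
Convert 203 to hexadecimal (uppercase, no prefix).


203 = CB hex

CB


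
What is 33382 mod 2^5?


33382 & 31 = 6

6


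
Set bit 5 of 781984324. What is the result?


781984324 | (1 << 5) = 781984324 | 32 = 781984356

781984356


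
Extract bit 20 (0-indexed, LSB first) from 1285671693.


0b1001100101000011100101100001101, position 20 = 0

0


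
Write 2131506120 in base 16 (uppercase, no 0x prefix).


2131506120 = 7F0C33C8 hex

7F0C33C8


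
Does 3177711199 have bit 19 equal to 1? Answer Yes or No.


0b10111101011010000000011001011111, bit 19 = 1. Yes

Yes


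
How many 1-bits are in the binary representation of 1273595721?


0b1001011111010011000011101001001 has 16 set bits

16


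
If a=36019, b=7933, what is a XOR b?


36019 ^ 7933 = 37454

37454


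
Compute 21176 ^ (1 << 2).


21176 ^ (1 << 2) = 21176 ^ 4 = 21180

21180


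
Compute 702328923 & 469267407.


0b101001110111001011000001011011 & 0b11011111110000111001111001111 = 0b1001110110000011000001001011 = 165163083

165163083
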